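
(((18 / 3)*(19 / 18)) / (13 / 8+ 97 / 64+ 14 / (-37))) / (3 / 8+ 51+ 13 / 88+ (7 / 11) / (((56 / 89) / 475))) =3959296 / 918533007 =0.00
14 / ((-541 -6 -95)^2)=7 / 206082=0.00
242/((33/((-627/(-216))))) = 2299/108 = 21.29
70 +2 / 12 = 421 / 6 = 70.17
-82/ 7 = -11.71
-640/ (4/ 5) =-800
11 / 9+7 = 74 / 9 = 8.22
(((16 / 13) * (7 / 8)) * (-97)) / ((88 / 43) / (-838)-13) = 24467086 / 3045445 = 8.03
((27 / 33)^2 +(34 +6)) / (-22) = -4921 / 2662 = -1.85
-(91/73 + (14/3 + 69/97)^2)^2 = -34782024708364816/38213575614369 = -910.20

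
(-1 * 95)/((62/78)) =-3705/31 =-119.52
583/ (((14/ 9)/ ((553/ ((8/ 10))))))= 2072565/ 8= 259070.62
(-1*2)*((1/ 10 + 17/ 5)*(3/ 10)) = -2.10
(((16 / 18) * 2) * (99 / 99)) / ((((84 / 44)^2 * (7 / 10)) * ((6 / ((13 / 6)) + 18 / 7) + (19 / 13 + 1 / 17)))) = 2139280 / 21063483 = 0.10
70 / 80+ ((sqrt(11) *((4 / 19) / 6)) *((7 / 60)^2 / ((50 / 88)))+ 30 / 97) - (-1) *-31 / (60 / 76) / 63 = 539 *sqrt(11) / 641250+ 411391 / 733320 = 0.56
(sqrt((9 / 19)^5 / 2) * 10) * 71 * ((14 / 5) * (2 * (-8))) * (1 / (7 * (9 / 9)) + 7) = -24809.36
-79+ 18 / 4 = -149 / 2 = -74.50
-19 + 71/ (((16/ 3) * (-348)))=-35335/ 1856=-19.04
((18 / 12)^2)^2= 81 / 16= 5.06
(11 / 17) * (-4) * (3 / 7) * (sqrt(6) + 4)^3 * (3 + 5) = -8448 / 7 - 57024 * sqrt(6) / 119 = -2380.64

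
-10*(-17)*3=510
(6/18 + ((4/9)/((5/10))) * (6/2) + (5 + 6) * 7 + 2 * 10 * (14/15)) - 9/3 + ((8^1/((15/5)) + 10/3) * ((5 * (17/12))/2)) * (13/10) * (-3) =307/24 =12.79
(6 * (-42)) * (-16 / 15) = 1344 / 5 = 268.80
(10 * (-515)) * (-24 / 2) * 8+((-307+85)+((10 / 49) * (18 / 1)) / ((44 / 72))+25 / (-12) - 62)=494119.93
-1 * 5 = -5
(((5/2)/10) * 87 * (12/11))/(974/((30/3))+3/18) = 7830/32197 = 0.24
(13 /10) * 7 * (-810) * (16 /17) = -117936 /17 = -6937.41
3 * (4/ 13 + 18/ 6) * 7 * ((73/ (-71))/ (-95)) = 65919/ 87685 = 0.75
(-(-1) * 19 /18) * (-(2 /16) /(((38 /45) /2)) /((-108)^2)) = -5 /186624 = -0.00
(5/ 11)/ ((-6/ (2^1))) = -5/ 33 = -0.15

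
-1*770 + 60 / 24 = -1535 / 2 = -767.50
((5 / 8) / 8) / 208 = 5 / 13312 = 0.00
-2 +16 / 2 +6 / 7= 48 / 7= 6.86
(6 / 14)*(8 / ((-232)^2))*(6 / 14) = 9 / 329672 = 0.00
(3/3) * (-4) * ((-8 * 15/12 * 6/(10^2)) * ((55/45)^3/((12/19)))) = 25289/3645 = 6.94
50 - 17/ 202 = 10083/ 202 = 49.92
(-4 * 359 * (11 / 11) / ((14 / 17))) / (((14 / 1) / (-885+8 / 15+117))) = 70257736 / 735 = 95588.76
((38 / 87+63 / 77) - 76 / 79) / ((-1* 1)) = -22147 / 75603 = -0.29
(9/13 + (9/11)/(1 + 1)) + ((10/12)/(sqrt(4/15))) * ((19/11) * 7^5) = 46848.50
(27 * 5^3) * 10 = 33750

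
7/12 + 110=1327/12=110.58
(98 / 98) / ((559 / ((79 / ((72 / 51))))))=1343 / 13416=0.10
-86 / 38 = -43 / 19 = -2.26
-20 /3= -6.67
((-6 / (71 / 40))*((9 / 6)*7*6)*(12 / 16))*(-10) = 1597.18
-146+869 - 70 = 653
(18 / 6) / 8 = 0.38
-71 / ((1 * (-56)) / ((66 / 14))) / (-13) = -2343 / 5096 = -0.46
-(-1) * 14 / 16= 7 / 8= 0.88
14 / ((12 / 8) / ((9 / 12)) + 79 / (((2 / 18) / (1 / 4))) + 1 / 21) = 1176 / 15103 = 0.08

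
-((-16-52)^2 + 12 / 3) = -4628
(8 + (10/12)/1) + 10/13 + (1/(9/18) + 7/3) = 1087/78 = 13.94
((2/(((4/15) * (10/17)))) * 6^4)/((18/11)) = 10098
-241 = -241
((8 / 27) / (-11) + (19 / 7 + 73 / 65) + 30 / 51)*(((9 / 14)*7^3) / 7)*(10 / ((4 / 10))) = 25262560 / 7293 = 3463.95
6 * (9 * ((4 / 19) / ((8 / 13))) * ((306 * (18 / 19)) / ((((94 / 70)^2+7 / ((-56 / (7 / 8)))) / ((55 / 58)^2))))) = 38208610440000 / 13439505467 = 2843.01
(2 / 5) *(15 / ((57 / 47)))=94 / 19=4.95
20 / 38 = 10 / 19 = 0.53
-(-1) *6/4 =3/2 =1.50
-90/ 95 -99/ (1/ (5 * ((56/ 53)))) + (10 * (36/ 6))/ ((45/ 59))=-1345250/ 3021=-445.30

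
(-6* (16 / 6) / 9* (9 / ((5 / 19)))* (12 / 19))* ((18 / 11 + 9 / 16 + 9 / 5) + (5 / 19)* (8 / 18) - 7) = 1736044 / 15675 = 110.75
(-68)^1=-68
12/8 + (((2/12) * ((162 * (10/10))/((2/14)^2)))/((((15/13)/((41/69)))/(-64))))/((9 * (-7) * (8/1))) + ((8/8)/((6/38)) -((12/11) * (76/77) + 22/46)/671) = 36998398247/392152530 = 94.35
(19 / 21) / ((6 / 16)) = 152 / 63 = 2.41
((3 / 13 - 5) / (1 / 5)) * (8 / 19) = -2480 / 247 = -10.04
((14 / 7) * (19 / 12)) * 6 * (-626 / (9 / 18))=-23788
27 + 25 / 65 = 356 / 13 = 27.38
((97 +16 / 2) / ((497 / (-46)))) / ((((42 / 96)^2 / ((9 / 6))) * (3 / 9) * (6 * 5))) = -26496 / 3479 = -7.62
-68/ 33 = -2.06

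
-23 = -23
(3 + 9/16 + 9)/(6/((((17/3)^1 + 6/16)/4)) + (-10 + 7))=9715/752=12.92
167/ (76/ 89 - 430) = -14863/ 38194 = -0.39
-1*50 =-50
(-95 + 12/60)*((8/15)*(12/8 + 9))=-13272/25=-530.88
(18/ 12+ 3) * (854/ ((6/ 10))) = 6405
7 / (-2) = -7 / 2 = -3.50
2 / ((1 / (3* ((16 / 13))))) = 96 / 13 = 7.38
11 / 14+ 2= 39 / 14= 2.79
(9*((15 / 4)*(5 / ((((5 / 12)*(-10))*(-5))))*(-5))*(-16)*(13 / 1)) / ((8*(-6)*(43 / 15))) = -5265 / 86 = -61.22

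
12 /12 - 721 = -720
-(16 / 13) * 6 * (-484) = 46464 / 13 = 3574.15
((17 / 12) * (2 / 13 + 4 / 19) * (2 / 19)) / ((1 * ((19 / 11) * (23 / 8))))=22440 / 2050841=0.01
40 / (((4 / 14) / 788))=110320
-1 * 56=-56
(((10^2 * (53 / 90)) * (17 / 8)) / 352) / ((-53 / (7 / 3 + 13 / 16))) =-0.02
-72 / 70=-36 / 35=-1.03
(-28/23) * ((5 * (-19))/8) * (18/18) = 665/46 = 14.46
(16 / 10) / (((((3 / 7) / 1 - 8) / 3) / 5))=-168 / 53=-3.17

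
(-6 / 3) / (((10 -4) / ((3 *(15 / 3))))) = -5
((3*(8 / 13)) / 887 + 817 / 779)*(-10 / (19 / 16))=-79490720 / 8982649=-8.85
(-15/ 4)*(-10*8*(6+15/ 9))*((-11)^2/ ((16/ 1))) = 69575/ 4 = 17393.75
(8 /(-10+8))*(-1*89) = 356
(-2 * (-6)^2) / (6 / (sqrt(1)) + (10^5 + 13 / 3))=-216 / 300031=-0.00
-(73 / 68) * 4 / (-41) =73 / 697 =0.10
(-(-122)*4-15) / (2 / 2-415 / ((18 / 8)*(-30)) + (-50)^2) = 12771 / 67693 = 0.19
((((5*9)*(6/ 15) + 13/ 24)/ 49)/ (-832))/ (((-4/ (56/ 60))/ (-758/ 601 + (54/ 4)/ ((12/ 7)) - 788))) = -334364545/ 4032258048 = -0.08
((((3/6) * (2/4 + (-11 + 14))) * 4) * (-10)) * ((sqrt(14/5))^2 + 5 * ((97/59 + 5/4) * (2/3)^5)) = -4722452/14337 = -329.39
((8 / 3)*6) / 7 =16 / 7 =2.29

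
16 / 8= 2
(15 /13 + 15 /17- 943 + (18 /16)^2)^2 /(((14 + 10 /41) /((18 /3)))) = 371962.39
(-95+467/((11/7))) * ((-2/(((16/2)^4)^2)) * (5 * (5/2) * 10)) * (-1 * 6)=52125/2883584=0.02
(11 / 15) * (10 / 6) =11 / 9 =1.22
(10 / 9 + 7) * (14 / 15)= 1022 / 135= 7.57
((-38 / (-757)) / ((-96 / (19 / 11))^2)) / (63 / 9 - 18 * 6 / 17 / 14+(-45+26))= -42959 / 32922160128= -0.00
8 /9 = 0.89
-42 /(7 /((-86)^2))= -44376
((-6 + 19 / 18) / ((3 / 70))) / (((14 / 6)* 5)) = -89 / 9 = -9.89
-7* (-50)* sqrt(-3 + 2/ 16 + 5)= 175* sqrt(34)/ 2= 510.21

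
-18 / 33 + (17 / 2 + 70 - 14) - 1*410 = -7613 / 22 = -346.05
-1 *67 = -67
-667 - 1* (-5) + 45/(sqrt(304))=-662 + 45* sqrt(19)/76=-659.42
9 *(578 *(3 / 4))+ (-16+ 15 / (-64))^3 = -98867503 / 262144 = -377.15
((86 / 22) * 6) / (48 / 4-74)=-0.38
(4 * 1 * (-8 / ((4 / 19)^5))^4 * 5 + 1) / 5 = 187949867287729791033886869 / 335544320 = 560134253763347241.38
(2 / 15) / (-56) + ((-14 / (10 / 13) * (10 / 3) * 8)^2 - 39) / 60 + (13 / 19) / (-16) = 1127606251 / 287280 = 3925.11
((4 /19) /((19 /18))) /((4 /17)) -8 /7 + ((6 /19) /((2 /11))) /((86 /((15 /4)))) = -190789 /869288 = -0.22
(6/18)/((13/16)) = 16/39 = 0.41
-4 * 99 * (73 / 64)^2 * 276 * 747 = -106221062.71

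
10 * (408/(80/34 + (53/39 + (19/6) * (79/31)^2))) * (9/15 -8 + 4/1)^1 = -17676895392/30936001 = -571.40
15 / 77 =0.19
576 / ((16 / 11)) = 396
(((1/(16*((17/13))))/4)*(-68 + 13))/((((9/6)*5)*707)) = -143/1153824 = -0.00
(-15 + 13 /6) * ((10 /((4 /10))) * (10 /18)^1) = -9625 /54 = -178.24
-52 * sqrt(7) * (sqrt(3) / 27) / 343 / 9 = -52 * sqrt(21) / 83349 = -0.00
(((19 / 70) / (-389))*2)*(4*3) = -0.02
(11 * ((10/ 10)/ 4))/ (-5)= -11/ 20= -0.55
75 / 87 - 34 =-961 / 29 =-33.14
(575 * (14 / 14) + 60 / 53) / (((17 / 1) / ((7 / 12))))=19.77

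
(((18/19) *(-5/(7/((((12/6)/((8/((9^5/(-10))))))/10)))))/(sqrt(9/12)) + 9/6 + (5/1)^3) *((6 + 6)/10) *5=531441 *sqrt(3)/1330 + 759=1451.09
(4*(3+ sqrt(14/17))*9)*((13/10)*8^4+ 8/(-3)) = 56352*sqrt(238)/5+ 2873952/5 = 748661.66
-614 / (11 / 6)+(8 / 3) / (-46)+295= -30335 / 759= -39.97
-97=-97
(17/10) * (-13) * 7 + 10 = -1447/10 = -144.70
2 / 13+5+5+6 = 16.15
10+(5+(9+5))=29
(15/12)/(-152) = -5/608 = -0.01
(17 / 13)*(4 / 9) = 68 / 117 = 0.58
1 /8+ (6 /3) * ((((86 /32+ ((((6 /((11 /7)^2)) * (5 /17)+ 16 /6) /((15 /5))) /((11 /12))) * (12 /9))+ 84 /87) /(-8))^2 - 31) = -61.00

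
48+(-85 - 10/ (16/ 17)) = -381/ 8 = -47.62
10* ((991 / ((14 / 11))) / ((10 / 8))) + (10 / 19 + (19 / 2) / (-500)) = 6229.65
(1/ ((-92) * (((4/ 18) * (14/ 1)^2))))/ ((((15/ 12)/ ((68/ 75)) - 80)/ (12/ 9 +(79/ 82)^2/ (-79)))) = 1359609/ 324108835960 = 0.00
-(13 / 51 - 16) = 803 / 51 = 15.75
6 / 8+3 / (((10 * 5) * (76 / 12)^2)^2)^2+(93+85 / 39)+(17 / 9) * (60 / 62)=4181804346587484494749 / 42777349409518750000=97.76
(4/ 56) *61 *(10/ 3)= 305/ 21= 14.52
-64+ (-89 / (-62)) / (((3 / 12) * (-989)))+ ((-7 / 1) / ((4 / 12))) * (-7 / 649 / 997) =-1269742535889 / 19837997927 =-64.01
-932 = -932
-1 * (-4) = 4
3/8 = 0.38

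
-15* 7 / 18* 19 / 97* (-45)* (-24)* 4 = -4936.08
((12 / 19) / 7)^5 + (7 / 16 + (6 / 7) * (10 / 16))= 648021374503 / 665852734288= 0.97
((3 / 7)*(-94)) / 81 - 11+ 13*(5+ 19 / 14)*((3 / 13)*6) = 19454 / 189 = 102.93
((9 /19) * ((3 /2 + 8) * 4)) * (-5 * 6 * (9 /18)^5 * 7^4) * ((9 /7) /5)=-83349 /8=-10418.62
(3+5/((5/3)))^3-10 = 206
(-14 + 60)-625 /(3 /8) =-4862 /3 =-1620.67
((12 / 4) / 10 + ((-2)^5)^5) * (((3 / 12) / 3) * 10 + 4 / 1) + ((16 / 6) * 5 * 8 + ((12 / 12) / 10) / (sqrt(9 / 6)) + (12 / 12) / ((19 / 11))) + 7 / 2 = -61628264139 / 380 + sqrt(6) / 30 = -162179642.39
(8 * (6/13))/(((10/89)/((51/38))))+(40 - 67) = 21123/1235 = 17.10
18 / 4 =9 / 2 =4.50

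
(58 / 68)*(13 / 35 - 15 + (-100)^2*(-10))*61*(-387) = 1198230508368 / 595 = 2013832787.17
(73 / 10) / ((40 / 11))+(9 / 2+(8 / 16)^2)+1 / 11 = 30133 / 4400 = 6.85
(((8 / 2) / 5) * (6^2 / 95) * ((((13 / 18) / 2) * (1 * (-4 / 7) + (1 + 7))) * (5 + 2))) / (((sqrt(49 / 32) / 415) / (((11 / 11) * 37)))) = 33215936 * sqrt(2) / 665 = 70638.24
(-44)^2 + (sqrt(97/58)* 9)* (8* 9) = 324* sqrt(5626)/29 + 1936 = 2774.01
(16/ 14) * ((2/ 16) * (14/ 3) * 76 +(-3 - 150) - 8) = -400/ 3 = -133.33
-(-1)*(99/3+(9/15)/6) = 331/10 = 33.10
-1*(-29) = 29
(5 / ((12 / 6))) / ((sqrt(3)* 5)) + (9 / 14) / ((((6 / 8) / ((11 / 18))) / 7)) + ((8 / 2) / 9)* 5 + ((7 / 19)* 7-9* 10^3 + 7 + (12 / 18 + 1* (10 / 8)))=-6144109 / 684 + sqrt(3) / 6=-8982.33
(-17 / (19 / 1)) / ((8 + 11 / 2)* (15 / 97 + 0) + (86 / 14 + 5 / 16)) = -184688 / 1763409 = -0.10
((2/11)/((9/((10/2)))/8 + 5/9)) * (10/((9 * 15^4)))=0.00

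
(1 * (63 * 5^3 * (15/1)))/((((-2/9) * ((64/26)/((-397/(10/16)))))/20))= 5486788125/2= 2743394062.50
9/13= 0.69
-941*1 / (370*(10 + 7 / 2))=-941 / 4995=-0.19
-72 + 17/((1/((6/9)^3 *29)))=2000/27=74.07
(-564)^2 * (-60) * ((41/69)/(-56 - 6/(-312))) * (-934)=-189213552.09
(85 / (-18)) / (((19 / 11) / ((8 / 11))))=-340 / 171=-1.99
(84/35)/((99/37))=0.90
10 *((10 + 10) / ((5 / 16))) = 640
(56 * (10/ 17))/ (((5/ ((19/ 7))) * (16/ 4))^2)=361/ 595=0.61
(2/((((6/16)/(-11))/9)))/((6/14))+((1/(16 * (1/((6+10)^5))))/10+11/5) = 26619/5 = 5323.80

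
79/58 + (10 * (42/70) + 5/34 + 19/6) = 31579/2958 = 10.68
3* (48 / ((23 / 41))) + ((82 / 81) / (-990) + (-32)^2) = 1181037377 / 922185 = 1280.69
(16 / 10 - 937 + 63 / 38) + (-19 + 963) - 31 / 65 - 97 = -215431 / 2470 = -87.22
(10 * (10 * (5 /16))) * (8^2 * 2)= 4000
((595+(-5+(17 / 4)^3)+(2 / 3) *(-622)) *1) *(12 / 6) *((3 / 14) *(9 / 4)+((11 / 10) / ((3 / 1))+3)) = 156486899 / 80640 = 1940.56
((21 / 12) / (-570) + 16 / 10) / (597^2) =3641 / 812612520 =0.00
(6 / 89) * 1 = 6 / 89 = 0.07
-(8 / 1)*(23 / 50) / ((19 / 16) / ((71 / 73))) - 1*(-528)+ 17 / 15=54729559 / 104025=526.12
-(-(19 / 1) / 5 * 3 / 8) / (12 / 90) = 171 / 16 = 10.69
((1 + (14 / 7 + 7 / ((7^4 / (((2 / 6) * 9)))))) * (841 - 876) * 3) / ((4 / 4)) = -15480 / 49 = -315.92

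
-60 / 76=-15 / 19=-0.79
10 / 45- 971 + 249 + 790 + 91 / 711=16199 / 237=68.35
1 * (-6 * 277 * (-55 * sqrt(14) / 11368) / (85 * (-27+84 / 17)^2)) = 51799 * sqrt(14) / 266437500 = 0.00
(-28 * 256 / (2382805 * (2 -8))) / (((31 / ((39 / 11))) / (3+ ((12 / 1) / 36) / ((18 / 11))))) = 4030208 / 21938485635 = 0.00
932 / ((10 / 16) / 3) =22368 / 5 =4473.60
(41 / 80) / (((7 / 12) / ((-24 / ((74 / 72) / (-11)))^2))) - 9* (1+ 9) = 2773212642 / 47915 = 57877.76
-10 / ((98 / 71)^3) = -1789555 / 470596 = -3.80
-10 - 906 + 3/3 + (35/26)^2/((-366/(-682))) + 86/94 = -5295110021/5814276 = -910.71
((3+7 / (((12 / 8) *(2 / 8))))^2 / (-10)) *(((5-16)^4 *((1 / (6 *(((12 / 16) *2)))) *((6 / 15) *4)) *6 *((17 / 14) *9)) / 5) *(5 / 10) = -84127186 / 105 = -801211.30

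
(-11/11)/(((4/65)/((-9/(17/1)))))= 585/68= 8.60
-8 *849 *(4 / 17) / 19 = -84.11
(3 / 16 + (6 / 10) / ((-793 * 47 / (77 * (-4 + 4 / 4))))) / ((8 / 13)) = 570153 / 1834880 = 0.31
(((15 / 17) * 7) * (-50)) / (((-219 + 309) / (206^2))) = -7426300 / 51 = -145613.73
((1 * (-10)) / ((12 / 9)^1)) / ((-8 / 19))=285 / 16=17.81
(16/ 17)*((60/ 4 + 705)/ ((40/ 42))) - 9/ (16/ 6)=96309/ 136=708.15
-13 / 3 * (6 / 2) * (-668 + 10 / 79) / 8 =342953 / 316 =1085.29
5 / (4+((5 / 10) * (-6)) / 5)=25 / 17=1.47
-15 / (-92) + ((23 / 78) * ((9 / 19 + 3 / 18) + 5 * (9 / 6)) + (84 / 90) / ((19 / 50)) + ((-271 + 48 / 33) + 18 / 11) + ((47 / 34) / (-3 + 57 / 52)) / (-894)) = -4494158617331 / 17095287924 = -262.89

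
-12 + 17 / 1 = 5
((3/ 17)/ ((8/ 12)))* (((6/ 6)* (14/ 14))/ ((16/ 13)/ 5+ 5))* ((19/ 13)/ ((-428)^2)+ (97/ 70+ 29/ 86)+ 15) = 539414122059/ 639274424096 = 0.84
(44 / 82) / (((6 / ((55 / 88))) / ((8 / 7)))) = 0.06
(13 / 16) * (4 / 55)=13 / 220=0.06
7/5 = 1.40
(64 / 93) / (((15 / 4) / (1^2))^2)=1024 / 20925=0.05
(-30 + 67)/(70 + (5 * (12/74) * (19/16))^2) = 3241792/6214345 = 0.52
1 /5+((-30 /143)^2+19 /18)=2391737 /1840410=1.30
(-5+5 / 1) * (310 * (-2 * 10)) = 0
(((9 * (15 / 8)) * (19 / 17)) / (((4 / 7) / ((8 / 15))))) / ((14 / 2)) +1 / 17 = 2.57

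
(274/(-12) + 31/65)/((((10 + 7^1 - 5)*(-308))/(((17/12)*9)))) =0.08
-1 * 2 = -2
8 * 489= 3912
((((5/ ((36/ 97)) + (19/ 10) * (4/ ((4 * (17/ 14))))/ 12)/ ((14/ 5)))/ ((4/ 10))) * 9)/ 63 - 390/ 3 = -1923205/ 14994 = -128.26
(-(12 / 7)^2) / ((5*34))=-72 / 4165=-0.02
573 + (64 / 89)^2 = 4542829 / 7921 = 573.52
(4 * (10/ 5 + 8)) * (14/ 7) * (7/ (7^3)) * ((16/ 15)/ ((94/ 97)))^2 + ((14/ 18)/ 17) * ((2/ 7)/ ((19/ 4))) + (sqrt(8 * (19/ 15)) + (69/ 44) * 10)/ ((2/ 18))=6 * sqrt(570)/ 5 + 550400418639/ 3845802730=171.77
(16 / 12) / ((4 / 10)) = 10 / 3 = 3.33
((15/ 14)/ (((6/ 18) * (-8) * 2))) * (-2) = 0.40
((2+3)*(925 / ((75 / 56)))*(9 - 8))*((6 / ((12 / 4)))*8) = 165760 / 3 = 55253.33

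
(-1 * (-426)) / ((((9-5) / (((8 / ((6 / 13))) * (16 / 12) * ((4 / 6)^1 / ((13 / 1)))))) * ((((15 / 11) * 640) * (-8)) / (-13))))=10153 / 43200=0.24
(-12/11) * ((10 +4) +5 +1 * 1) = -21.82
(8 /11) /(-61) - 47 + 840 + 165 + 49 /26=16745939 /17446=959.87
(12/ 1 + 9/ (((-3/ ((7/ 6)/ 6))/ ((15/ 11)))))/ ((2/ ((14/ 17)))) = 203/ 44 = 4.61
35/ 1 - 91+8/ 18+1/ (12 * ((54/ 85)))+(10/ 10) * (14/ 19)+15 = -39.69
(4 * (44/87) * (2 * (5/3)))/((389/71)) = 124960/101529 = 1.23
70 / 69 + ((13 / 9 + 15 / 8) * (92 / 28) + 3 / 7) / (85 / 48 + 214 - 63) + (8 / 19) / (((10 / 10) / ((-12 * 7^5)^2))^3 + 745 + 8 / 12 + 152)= 4428104576860391107096992324414233368291616 / 4065614457746610372116182448345480817542877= 1.09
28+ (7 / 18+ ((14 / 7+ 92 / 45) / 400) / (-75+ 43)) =2725303 / 96000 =28.39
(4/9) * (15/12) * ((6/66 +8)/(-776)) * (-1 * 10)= 2225/38412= 0.06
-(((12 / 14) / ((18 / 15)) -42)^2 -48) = -81169 / 49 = -1656.51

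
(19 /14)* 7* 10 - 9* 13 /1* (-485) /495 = 2306 /11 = 209.64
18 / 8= 9 / 4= 2.25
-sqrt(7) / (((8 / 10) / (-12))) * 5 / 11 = 75 * sqrt(7) / 11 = 18.04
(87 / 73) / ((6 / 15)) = 2.98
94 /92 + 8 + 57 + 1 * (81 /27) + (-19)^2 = 19781 /46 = 430.02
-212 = -212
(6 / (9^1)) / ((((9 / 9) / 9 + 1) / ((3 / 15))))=3 / 25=0.12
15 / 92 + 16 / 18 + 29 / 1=24883 / 828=30.05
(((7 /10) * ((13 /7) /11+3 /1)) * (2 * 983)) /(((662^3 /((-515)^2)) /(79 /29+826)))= 76442660372055 /23136872858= 3303.93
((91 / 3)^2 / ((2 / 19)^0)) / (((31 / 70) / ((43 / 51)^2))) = 1476.98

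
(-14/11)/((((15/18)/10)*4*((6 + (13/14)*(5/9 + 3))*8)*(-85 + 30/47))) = 62181/102233560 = 0.00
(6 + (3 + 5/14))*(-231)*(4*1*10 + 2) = -90783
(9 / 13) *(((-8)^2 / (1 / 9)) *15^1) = 5981.54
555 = 555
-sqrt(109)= -10.44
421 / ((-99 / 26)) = -10946 / 99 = -110.57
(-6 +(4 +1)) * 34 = -34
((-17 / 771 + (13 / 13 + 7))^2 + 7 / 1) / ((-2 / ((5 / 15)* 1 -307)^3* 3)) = 339583421.83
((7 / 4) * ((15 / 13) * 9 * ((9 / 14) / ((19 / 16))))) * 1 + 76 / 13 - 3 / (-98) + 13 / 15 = 463121 / 27930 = 16.58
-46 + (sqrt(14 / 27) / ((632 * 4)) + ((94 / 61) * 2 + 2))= -2496 / 61 + sqrt(42) / 22752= -40.92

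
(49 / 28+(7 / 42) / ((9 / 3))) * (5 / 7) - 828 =-208331 / 252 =-826.71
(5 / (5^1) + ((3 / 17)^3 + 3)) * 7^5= 330744953 / 4913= 67320.36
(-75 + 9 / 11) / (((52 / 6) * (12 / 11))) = -102 / 13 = -7.85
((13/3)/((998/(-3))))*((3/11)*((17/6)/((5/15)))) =-663/21956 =-0.03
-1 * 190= -190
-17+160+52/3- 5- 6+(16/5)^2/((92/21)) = 261632/1725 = 151.67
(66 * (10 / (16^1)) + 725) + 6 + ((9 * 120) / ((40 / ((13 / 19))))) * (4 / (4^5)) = 3756575 / 4864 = 772.32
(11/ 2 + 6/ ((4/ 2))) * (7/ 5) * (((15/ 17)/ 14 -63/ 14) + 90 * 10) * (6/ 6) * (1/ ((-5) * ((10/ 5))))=-26643/ 25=-1065.72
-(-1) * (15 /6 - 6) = -3.50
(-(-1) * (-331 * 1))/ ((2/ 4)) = -662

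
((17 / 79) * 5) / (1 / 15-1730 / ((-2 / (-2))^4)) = -1275 / 2049971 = -0.00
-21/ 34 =-0.62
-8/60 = -2/15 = -0.13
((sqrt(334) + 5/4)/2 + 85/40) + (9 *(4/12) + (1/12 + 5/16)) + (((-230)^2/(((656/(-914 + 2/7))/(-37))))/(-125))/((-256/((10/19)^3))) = sqrt(334)/2 + 85578695/4609248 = 27.70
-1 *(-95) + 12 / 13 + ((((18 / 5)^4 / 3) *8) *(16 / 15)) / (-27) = 3178027 / 40625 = 78.23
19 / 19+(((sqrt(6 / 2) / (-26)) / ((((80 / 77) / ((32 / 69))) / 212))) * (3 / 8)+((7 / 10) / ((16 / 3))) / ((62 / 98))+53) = 268869 / 4960 - 4081 * sqrt(3) / 2990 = 51.84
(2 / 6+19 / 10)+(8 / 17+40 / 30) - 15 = -5591 / 510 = -10.96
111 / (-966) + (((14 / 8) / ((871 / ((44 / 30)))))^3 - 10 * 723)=-20767743188613752687 / 2872394623917000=-7230.11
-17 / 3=-5.67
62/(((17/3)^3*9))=186/4913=0.04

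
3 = 3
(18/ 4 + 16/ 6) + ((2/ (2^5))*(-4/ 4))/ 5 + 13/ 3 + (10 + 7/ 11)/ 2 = 14789/ 880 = 16.81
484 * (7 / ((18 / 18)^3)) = 3388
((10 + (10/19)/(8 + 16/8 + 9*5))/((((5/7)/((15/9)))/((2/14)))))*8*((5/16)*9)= 15690/209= 75.07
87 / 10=8.70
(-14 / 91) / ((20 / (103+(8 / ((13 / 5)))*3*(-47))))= 4301 / 1690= 2.54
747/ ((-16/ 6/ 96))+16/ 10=-134452/ 5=-26890.40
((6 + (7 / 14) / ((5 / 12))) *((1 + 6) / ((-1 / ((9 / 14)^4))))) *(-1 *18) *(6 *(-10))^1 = -3188646 / 343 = -9296.34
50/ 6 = 25/ 3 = 8.33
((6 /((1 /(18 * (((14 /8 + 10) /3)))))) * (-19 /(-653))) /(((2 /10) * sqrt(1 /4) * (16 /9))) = 361665 /5224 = 69.23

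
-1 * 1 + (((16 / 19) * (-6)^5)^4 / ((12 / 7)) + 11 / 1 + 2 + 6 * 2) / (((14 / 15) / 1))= 2096587495869760003321 / 1824494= 1149133675347663.52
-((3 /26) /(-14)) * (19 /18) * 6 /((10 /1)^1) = 19 /3640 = 0.01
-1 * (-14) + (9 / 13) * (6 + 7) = 23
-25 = -25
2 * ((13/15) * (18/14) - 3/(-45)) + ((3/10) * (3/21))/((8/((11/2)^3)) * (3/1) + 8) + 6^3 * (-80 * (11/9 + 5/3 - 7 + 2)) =83048460619/2276400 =36482.37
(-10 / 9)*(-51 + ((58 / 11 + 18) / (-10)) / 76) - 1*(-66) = 230800 / 1881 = 122.70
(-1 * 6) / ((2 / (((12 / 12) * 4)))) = -12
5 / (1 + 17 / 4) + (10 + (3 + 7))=20.95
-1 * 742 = -742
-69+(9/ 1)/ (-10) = -699/ 10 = -69.90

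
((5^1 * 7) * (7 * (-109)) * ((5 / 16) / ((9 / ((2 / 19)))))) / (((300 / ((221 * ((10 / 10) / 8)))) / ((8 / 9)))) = -1180361 / 147744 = -7.99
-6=-6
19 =19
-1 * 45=-45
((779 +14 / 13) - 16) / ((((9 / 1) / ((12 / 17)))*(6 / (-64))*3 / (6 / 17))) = -847616 / 11271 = -75.20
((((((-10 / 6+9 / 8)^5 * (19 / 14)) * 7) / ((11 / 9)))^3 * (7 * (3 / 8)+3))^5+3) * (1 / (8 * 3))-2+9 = 2069072452242172725858697734790426713321856871243816948069955377145367595477768801256709901102334062157771053821 / 290398473134776694221525319937040020881578736605488263455684339499541602613089654265688402793478012545085210624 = 7.12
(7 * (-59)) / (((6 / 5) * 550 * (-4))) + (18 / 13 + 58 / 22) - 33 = -989191 / 34320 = -28.82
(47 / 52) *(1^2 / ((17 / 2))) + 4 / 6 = 1025 / 1326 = 0.77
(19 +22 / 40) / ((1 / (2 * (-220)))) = -8602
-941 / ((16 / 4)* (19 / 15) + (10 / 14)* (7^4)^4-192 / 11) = -155265 / 3916738245700931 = -0.00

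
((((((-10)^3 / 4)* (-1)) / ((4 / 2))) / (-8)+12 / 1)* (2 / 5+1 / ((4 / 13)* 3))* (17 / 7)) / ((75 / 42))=-43877 / 6000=-7.31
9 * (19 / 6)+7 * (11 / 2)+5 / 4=273 / 4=68.25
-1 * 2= -2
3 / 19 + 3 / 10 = 87 / 190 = 0.46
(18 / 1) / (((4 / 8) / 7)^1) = 252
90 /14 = 45 /7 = 6.43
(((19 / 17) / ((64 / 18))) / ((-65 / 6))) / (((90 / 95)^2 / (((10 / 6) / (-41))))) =6859 / 5219136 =0.00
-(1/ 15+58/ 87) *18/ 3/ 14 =-11/ 35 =-0.31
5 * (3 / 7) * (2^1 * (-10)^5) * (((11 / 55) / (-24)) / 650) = 500 / 91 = 5.49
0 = 0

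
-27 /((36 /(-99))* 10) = 7.42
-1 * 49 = -49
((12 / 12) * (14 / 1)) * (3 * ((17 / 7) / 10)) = 10.20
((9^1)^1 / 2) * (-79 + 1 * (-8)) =-783 / 2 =-391.50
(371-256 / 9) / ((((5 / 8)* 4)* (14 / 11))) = 33913 / 315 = 107.66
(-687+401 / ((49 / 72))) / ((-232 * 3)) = 0.14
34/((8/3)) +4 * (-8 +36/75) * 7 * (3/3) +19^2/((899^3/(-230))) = -14372342861919/72657269900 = -197.81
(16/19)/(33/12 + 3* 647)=64/147725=0.00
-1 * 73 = -73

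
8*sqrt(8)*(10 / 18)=80*sqrt(2) / 9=12.57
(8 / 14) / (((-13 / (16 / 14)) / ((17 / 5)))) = -544 / 3185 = -0.17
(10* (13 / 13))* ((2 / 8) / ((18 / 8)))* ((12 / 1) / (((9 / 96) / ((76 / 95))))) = 1024 / 9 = 113.78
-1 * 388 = -388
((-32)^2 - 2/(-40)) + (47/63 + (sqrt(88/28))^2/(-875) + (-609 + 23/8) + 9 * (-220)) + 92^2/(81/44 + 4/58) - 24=3059044371017/1074717000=2846.37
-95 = -95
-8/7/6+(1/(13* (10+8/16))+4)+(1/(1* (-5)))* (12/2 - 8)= 5756/1365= 4.22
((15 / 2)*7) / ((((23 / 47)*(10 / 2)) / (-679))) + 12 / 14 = -4690935 / 322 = -14568.12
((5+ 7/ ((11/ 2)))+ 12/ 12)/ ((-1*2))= -40/ 11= -3.64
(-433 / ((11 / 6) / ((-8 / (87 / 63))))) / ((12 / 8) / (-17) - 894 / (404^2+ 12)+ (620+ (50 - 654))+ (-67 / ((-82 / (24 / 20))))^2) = 1817781586873200 / 22409820711773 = 81.12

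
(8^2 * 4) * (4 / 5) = 1024 / 5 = 204.80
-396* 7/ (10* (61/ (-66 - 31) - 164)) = 44814/ 26615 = 1.68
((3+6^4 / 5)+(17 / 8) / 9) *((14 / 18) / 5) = 661339 / 16200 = 40.82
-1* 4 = -4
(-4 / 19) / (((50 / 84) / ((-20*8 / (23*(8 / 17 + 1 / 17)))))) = 30464 / 6555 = 4.65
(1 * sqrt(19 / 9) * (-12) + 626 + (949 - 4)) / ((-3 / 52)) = -81692 / 3 + 208 * sqrt(19) / 3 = -26928.45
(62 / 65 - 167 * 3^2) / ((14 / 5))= -97633 / 182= -536.45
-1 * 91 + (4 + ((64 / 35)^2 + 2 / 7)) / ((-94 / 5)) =-1052538 / 11515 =-91.41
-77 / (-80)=77 / 80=0.96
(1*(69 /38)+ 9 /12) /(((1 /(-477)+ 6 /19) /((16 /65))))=5724 /2843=2.01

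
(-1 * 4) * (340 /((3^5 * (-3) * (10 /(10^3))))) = 136000 /729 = 186.56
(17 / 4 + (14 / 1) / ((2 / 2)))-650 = -2527 / 4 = -631.75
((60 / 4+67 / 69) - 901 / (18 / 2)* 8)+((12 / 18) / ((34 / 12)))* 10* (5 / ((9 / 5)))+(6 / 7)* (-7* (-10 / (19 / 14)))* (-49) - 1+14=-65338747 / 22287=-2931.70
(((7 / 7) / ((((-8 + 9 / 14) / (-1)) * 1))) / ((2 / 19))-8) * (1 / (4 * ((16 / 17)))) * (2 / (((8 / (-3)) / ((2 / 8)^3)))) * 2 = 35241 / 843776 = 0.04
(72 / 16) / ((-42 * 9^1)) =-1 / 84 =-0.01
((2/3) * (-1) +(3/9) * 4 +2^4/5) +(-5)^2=433/15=28.87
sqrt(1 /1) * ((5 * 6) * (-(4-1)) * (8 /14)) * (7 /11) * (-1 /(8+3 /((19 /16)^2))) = 3.23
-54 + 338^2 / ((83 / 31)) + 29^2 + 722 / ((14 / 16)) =25727603 / 581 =44281.59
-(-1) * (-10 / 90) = -1 / 9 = -0.11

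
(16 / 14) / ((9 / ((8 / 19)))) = 64 / 1197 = 0.05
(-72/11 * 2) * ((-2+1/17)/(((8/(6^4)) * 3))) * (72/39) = 559872/221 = 2533.36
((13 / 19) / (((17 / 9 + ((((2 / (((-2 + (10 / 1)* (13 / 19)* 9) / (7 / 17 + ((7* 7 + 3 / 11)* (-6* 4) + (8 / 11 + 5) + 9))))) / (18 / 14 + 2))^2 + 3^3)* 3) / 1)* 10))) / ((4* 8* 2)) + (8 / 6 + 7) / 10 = 206584174978444584239 / 247900385951820849120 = 0.83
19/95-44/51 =-169/255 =-0.66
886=886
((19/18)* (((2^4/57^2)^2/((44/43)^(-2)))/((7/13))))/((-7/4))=-12886016/453024116811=-0.00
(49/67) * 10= 490/67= 7.31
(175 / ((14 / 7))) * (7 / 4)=1225 / 8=153.12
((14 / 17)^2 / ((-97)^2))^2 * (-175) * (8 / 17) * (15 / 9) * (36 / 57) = -1075648000 / 2388279467323523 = -0.00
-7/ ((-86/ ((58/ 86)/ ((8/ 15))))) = 3045/ 29584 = 0.10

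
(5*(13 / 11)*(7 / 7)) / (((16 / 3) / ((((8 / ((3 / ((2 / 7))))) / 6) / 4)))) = 65 / 1848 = 0.04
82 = 82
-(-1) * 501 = 501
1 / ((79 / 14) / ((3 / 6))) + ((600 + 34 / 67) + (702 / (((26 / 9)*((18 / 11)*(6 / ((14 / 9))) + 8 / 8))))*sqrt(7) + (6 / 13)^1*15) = 18711*sqrt(7) / 563 + 41802785 / 68809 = 695.45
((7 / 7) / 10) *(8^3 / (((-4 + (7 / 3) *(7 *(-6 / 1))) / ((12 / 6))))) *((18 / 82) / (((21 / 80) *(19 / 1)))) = -4096 / 92701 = -0.04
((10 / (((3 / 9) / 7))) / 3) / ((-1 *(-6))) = 35 / 3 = 11.67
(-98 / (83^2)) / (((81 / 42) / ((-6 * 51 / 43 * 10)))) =466480 / 888681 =0.52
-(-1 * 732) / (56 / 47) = 8601 / 14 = 614.36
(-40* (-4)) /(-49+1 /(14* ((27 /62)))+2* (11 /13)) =-49140 /14479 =-3.39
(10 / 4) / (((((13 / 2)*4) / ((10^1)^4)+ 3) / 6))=75000 / 15013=5.00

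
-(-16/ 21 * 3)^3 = 4096/ 343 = 11.94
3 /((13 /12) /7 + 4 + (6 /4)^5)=2016 /7895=0.26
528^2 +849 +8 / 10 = 1398169 / 5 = 279633.80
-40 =-40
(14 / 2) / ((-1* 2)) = -3.50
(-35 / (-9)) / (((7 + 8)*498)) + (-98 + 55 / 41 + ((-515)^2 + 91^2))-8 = 150722332217 / 551286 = 273401.34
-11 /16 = -0.69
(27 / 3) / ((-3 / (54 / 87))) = -54 / 29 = -1.86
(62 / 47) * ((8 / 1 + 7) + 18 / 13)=13206 / 611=21.61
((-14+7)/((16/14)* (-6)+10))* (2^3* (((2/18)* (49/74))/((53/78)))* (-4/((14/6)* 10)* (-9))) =-321048/107855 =-2.98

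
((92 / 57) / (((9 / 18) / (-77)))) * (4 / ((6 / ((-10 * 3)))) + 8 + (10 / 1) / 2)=99176 / 57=1739.93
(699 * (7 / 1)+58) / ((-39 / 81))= -133677 / 13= -10282.85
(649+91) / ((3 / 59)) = 43660 / 3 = 14553.33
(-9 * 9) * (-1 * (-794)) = -64314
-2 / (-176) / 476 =1 / 41888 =0.00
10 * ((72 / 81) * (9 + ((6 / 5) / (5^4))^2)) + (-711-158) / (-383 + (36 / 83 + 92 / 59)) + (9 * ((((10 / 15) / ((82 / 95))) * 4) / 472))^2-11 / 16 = 27839272790799397941899 / 341180932804718750000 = 81.60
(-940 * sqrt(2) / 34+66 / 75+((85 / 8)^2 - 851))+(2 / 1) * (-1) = -1182767 / 1600 - 470 * sqrt(2) / 17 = -778.33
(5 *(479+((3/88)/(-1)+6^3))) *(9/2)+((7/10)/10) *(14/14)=68801933/4400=15636.80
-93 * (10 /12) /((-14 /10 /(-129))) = -99975 /14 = -7141.07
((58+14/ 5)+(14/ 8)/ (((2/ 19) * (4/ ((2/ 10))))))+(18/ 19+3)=199359/ 3040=65.58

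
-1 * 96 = -96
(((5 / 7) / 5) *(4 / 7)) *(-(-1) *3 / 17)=12 / 833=0.01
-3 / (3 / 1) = -1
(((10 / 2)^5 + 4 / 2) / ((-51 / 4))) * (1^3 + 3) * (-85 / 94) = 887.09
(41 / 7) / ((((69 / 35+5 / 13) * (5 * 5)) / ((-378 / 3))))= -33579 / 2680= -12.53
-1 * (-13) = 13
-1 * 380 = -380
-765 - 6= -771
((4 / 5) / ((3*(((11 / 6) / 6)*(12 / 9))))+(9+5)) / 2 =403 / 55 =7.33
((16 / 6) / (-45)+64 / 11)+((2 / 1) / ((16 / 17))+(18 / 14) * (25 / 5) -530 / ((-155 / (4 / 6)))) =42773677 / 2577960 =16.59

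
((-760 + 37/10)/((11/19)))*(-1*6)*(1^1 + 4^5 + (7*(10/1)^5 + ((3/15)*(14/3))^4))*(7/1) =1081759739222183/28125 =38462568505.68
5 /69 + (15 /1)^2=15530 /69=225.07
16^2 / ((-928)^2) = 1 / 3364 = 0.00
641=641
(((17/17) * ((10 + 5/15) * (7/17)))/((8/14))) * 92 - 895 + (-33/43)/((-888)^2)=-40342261691/192141888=-209.96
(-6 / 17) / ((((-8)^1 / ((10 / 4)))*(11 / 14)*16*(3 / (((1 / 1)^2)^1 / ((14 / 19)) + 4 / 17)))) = 1895 / 406912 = 0.00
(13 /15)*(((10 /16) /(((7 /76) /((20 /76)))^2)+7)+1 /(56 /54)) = 33293 /2940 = 11.32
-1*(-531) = 531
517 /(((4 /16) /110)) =227480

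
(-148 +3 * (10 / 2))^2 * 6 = 106134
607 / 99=6.13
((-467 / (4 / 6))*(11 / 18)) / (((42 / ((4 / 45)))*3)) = -5137 / 17010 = -0.30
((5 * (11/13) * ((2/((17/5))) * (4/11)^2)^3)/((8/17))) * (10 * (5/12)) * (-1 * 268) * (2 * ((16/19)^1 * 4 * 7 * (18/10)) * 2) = -9220915200000/11496303533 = -802.08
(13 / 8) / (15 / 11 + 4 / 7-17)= -0.11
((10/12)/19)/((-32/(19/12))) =-5/2304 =-0.00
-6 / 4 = -3 / 2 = -1.50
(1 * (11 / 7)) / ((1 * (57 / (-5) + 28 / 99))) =-5445 / 38521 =-0.14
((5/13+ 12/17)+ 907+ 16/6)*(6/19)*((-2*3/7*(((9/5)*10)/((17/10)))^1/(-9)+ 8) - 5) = 576055728/499681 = 1152.85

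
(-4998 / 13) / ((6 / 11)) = -9163 / 13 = -704.85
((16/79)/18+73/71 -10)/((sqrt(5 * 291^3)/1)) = -452339 * sqrt(1455)/21373907805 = -0.00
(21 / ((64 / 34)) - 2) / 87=293 / 2784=0.11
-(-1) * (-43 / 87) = -43 / 87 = -0.49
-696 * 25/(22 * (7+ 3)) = -870/11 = -79.09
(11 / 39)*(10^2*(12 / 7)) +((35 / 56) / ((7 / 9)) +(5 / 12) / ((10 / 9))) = 49.53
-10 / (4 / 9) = -45 / 2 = -22.50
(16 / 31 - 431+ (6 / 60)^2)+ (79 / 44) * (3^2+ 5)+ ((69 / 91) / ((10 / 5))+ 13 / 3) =-400.63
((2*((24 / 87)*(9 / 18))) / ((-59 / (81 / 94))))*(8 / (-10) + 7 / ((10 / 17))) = -0.04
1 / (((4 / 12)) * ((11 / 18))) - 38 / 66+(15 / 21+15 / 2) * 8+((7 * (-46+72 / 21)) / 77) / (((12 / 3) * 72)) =776539 / 11088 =70.03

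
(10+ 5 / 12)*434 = 27125 / 6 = 4520.83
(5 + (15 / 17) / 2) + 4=321 / 34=9.44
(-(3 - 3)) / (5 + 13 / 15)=0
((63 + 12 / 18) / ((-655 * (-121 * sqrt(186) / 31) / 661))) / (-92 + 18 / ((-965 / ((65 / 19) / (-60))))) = -462962417 * sqrt(186) / 481274545059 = -0.01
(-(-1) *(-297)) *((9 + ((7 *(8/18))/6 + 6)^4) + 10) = -10665709505/19683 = -541874.18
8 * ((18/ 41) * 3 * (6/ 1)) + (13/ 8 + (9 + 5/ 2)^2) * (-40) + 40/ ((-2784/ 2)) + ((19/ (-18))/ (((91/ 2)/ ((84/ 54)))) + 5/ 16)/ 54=-5724370396571/ 1081742688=-5291.80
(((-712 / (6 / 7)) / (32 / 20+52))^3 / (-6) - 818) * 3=-9630363833 / 16241202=-592.96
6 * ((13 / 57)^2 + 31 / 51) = 72892 / 18411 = 3.96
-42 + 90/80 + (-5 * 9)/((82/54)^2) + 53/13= -9844907/174824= -56.31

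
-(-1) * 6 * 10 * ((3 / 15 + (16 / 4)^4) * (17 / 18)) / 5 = 14518 / 5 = 2903.60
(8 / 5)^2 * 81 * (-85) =-88128 / 5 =-17625.60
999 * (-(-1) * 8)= 7992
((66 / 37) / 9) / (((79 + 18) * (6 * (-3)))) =-0.00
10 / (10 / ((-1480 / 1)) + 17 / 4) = 2.36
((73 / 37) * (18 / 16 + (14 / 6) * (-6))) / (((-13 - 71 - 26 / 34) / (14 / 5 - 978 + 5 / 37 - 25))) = -5912197219 / 19727290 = -299.70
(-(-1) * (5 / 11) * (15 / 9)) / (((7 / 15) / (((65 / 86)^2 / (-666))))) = -528125 / 379281672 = -0.00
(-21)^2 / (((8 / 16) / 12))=10584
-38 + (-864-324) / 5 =-1378 / 5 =-275.60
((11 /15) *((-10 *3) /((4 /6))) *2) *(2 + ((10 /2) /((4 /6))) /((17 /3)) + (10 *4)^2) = -1798929 /17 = -105819.35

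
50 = 50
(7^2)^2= 2401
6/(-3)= -2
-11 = -11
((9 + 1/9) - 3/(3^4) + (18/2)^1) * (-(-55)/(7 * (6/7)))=13420/81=165.68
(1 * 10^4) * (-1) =-10000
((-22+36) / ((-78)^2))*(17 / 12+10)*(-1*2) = -959 / 18252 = -0.05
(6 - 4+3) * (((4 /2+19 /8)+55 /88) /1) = 25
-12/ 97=-0.12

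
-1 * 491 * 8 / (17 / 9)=-35352 / 17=-2079.53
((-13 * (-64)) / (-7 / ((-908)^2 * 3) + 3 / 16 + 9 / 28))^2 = 51876258395426390016 / 19410236547025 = 2672623.71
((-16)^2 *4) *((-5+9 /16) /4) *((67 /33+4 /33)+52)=-2030032 /33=-61516.12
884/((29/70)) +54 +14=63852/29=2201.79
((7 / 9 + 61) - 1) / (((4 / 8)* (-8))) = -547 / 36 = -15.19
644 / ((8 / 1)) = 161 / 2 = 80.50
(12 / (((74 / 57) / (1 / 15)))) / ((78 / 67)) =1273 / 2405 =0.53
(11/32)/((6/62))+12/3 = 7.55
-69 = -69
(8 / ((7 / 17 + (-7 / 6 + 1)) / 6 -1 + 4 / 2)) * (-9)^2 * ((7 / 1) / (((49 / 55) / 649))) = 3174653.58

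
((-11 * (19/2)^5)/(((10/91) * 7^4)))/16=-354082157/1756160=-201.62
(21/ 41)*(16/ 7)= 48/ 41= 1.17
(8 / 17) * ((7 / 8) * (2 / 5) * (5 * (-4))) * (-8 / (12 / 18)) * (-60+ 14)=-30912 / 17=-1818.35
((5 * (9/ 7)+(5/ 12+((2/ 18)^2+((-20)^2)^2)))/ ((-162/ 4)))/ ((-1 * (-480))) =-362895553/ 44089920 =-8.23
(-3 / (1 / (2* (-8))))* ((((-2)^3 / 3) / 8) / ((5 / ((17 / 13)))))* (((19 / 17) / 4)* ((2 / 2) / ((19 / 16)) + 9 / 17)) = -1772 / 1105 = -1.60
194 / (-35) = -5.54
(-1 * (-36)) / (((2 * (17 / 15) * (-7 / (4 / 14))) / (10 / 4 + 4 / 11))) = -2430 / 1309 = -1.86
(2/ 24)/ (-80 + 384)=1/ 3648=0.00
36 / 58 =18 / 29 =0.62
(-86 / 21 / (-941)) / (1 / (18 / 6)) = 86 / 6587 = 0.01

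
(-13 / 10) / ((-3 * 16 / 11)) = 143 / 480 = 0.30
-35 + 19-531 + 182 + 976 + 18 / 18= 612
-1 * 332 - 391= -723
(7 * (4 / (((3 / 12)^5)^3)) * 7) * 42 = 8839042695168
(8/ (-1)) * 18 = -144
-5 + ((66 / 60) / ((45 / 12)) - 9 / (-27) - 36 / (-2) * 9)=11822 / 75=157.63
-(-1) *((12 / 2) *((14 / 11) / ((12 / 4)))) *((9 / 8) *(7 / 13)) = 1.54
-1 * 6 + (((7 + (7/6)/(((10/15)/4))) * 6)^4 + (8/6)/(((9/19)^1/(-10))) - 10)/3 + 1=1344251237/81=16595694.28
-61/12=-5.08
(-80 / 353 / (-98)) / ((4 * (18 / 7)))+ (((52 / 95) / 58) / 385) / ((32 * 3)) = 1733681 / 7702318800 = 0.00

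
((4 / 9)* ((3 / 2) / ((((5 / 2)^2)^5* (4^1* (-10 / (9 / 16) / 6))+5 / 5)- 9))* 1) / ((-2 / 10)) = 0.00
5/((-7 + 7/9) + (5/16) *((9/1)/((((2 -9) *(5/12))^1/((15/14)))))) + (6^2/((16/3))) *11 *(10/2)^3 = 950218065/102388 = 9280.56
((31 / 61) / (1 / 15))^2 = 216225 / 3721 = 58.11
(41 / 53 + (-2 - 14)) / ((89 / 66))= -53262 / 4717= -11.29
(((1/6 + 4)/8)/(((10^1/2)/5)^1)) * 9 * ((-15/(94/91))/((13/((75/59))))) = -590625/88736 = -6.66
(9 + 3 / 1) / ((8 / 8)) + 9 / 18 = 25 / 2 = 12.50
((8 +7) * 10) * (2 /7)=300 /7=42.86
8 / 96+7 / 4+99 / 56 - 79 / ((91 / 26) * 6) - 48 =-2697 / 56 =-48.16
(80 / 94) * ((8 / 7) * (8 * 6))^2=5898240 / 2303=2561.11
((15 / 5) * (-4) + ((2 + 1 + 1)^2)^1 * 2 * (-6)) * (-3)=612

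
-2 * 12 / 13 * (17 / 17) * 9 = -216 / 13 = -16.62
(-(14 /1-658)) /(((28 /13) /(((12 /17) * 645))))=2314260 /17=136132.94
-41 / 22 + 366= 8011 / 22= 364.14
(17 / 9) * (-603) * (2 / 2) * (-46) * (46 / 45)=2410124 / 45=53558.31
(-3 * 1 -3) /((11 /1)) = -6 /11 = -0.55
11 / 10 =1.10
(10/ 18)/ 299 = 5/ 2691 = 0.00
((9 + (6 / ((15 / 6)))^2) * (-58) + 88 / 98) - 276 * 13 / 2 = -3245248 / 1225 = -2649.18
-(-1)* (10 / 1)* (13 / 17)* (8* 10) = 10400 / 17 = 611.76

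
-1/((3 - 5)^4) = -1/16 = -0.06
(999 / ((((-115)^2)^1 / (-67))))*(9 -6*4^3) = 1003995 / 529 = 1897.91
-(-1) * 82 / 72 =41 / 36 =1.14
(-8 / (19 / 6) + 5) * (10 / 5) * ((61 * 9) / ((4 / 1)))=25803 / 38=679.03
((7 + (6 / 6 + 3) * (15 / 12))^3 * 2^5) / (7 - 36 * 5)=-55296 / 173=-319.63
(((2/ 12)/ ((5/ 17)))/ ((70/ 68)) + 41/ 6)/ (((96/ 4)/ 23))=178319/ 25200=7.08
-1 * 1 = -1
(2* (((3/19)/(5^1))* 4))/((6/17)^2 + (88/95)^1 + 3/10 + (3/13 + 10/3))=541008/10525393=0.05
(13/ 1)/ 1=13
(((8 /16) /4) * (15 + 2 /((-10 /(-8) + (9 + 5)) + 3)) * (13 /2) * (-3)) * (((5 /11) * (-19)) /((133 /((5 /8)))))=1075425 /719488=1.49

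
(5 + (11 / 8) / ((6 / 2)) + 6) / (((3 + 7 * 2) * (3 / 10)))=1375 / 612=2.25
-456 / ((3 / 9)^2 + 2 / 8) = -16416 / 13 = -1262.77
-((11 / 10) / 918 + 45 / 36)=-5743 / 4590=-1.25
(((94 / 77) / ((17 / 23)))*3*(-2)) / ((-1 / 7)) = 69.37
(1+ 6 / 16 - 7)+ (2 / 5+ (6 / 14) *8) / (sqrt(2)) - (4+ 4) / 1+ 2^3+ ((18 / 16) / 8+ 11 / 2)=1 / 64+ 67 *sqrt(2) / 35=2.72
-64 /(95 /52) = -3328 /95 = -35.03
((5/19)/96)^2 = 25/3326976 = 0.00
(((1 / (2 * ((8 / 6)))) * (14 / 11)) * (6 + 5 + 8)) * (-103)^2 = 4232991 / 44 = 96204.34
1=1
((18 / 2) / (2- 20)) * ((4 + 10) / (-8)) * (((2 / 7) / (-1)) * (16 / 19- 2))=11 / 38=0.29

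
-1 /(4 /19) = -4.75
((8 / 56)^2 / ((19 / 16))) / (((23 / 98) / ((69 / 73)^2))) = 0.07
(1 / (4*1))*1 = 1 / 4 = 0.25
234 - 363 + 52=-77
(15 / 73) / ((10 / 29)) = 87 / 146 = 0.60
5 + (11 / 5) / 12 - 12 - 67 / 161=-69869 / 9660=-7.23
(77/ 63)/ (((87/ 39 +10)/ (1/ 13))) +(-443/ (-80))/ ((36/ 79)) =5568043/ 457920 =12.16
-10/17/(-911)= 10/15487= 0.00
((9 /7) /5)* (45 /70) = 81 /490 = 0.17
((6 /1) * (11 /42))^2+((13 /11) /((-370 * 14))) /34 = 33487869 /13561240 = 2.47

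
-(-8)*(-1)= -8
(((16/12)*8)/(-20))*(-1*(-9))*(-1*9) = 216/5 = 43.20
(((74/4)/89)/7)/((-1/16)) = -296/623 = -0.48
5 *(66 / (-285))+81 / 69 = 7 / 437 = 0.02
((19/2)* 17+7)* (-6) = -1011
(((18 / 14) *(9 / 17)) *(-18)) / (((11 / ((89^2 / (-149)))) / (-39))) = -450403902 / 195041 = -2309.28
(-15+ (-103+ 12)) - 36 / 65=-6926 / 65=-106.55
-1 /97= -0.01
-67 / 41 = -1.63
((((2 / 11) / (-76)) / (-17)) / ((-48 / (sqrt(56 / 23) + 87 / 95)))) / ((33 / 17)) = -sqrt(322) / 7614288 - 29 / 20966880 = -0.00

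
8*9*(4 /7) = 288 /7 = 41.14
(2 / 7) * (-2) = -4 / 7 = -0.57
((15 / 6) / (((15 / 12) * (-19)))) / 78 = -1 / 741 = -0.00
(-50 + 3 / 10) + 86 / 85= -8277 / 170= -48.69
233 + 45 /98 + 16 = 24447 /98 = 249.46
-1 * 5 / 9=-5 / 9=-0.56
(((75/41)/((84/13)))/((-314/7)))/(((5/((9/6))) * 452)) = -195/46552384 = -0.00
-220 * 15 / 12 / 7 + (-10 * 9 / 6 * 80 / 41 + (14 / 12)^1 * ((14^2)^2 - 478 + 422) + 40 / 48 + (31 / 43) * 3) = 3308951021 / 74046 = 44687.78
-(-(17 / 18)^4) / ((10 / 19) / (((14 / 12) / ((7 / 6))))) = 1586899 / 1049760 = 1.51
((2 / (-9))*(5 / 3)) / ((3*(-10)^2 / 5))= -1 / 162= -0.01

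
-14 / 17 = -0.82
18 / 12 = 3 / 2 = 1.50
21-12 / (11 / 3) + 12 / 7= 1497 / 77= 19.44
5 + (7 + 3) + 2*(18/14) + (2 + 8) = 193/7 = 27.57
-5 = -5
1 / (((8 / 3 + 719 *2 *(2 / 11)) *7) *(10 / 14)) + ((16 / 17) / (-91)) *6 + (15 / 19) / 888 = -5726203549 / 94790073560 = -0.06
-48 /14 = -3.43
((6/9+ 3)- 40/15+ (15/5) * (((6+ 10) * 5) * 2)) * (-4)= -1924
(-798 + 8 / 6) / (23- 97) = 1195 / 111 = 10.77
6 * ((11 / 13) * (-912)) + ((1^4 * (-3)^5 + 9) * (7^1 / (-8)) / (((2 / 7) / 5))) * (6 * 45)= 50066307 / 52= 962813.60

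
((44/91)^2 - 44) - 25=-68.77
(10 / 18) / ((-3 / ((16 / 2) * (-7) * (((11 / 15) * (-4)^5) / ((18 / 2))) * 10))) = -6307840 / 729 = -8652.73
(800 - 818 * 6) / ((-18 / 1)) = 2054 / 9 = 228.22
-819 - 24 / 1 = -843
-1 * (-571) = 571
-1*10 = -10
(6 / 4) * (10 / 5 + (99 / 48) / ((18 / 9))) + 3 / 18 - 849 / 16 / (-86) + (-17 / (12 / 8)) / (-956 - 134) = 8010563 / 1499840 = 5.34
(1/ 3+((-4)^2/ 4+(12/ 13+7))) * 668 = 319304/ 39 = 8187.28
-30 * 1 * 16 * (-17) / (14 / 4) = 16320 / 7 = 2331.43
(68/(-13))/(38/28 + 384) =-952/70135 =-0.01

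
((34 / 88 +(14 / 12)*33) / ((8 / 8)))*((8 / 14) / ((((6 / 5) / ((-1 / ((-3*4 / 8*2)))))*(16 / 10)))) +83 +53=1550743 / 11088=139.86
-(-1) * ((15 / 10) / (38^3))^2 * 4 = 0.00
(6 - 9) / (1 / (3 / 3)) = -3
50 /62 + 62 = 1947 /31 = 62.81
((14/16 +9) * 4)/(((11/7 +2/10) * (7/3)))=1185/124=9.56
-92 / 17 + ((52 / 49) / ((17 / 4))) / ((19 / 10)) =-4916 / 931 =-5.28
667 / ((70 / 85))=11339 / 14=809.93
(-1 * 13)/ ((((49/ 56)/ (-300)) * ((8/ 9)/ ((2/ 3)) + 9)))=93600/ 217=431.34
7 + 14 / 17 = 133 / 17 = 7.82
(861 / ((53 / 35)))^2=908118225 / 2809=323288.79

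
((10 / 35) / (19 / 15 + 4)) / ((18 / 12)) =0.04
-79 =-79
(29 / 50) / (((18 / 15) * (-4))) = -29 / 240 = -0.12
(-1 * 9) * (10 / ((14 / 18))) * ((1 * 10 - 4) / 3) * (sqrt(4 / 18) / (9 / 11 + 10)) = -5940 * sqrt(2) / 833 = -10.08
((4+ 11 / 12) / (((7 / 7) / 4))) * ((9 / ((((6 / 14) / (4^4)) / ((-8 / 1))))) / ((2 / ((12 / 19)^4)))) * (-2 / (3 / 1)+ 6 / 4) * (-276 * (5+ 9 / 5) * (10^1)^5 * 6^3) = 296254865984716800000 / 130321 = 2273270355389513.59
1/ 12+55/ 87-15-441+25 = -49913/ 116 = -430.28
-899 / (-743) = 899 / 743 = 1.21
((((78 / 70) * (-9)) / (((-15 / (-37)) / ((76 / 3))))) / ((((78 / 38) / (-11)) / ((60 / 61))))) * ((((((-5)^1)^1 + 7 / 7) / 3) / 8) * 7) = -1175416 / 305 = -3853.82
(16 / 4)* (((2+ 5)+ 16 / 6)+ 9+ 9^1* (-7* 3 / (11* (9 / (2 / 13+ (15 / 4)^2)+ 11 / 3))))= 10552132 / 179817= 58.68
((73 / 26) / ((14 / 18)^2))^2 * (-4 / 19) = -34963569 / 7709611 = -4.54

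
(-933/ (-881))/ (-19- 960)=-933/ 862499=-0.00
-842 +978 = 136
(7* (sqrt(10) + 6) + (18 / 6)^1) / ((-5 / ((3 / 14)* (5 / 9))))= -15 / 14- sqrt(10) / 6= -1.60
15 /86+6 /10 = 333 /430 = 0.77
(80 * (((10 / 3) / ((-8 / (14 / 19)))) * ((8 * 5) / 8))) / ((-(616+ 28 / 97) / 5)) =24250 / 24339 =1.00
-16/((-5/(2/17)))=32/85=0.38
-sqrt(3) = -1.73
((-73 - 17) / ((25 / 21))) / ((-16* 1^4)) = 189 / 40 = 4.72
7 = 7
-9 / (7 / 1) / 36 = -1 / 28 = -0.04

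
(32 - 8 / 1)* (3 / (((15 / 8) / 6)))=1152 / 5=230.40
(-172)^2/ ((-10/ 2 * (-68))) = 7396/ 85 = 87.01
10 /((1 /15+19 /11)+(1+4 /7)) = 11550 /3887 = 2.97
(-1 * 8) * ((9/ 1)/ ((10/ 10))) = -72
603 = 603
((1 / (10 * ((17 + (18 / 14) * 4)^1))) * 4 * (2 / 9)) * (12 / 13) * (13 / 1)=112 / 2325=0.05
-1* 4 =-4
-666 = -666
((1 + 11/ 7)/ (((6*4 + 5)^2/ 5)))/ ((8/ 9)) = 405/ 23548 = 0.02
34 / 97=0.35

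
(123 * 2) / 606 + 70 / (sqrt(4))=3576 / 101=35.41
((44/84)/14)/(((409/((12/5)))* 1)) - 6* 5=-3006128/100205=-30.00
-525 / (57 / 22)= -3850 / 19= -202.63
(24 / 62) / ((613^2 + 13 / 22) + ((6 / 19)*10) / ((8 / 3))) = 627 / 608654713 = 0.00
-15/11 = -1.36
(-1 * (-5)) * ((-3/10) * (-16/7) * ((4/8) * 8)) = 96/7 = 13.71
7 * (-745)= -5215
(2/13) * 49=98/13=7.54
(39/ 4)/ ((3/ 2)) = 13/ 2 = 6.50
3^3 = 27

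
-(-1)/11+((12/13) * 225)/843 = 13553/40183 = 0.34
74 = 74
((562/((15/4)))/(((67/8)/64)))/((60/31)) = 8920064/15075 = 591.71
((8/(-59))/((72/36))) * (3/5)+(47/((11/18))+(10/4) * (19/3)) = 1804903/19470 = 92.70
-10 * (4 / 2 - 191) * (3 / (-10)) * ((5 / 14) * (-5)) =2025 / 2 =1012.50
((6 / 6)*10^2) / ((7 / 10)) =1000 / 7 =142.86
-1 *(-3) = 3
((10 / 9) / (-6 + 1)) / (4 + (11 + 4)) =-2 / 171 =-0.01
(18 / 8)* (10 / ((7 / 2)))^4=360000 / 2401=149.94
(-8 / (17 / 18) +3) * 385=-35805 / 17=-2106.18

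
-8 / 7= -1.14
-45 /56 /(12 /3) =-45 /224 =-0.20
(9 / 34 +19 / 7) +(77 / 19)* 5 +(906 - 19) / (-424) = 20275905 / 958664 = 21.15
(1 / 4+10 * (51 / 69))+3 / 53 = 7.70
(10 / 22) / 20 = 1 / 44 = 0.02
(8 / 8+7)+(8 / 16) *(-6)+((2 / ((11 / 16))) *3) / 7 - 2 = 327 / 77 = 4.25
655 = 655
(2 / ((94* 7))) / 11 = 1 / 3619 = 0.00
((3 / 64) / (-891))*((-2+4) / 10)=-1 / 95040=-0.00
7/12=0.58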